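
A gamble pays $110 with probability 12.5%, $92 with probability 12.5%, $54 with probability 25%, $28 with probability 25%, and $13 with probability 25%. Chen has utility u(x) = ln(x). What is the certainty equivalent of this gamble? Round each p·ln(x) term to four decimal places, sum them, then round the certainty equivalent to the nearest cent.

E[u] = 0.125·ln(110) + 0.125·ln(92) + 0.25·ln(54) + 0.25·ln(28) + 0.25·ln(13) = 0.5876 + 0.5652 + 0.9972 + 0.8331 + 0.6412 = 3.6243
CE = e^3.6243 ≈ 37.50

$37.50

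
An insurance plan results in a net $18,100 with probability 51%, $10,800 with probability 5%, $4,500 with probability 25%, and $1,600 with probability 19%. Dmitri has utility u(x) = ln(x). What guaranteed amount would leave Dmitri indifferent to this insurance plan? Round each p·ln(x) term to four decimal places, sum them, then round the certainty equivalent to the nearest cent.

$7,856.53

E[u] = 0.51·ln(18100) + 0.05·ln(10800) + 0.25·ln(4500) + 0.19·ln(1600) = 4.9999 + 0.4644 + 2.1030 + 1.4018 = 8.9691
CE = e^8.9691 ≈ 7856.53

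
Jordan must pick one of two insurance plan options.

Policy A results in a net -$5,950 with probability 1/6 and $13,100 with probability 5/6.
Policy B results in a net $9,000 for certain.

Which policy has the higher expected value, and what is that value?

Policy A = 1/6 × (-5950) + 5/6 × 13100 = -991.6667 + 10916.6667 = 9925
Policy B: 9000 (certain)

Policy A ($9,925)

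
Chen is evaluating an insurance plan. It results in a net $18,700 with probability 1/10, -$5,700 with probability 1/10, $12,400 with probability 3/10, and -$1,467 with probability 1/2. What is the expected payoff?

$4,286.50

EV = 1/10 × 18700 + 1/10 × (-5700) + 3/10 × 12400 + 1/2 × (-1467) = 1870 − 570 + 3720 − 733.5 = 4286.5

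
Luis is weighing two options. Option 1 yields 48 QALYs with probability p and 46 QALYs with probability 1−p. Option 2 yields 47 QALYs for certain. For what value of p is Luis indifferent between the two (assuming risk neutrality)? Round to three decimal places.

p·48 + (1−p)·46 = 47
2p + 46 = 47
p = (47 − 46) / 2

p = 0.500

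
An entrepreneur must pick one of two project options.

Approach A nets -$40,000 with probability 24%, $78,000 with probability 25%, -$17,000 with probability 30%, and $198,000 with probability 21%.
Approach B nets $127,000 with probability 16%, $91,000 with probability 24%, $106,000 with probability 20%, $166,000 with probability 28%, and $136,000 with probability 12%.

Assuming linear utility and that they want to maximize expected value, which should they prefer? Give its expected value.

Approach B ($126,160)

Approach A = 0.24 × (-40000) + 0.25 × 78000 + 0.3 × (-17000) + 0.21 × 198000 = -9600 + 19500 − 5100 + 41580 = 46380
Approach B = 0.16 × 127000 + 0.24 × 91000 + 0.2 × 106000 + 0.28 × 166000 + 0.12 × 136000 = 20320 + 21840 + 21200 + 46480 + 16320 = 126160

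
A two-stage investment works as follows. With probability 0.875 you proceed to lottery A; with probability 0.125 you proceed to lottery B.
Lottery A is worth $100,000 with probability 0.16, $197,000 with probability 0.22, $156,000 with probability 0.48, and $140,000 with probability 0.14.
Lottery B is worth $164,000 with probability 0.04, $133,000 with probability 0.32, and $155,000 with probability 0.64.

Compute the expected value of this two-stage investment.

$153,132.50

EV(A) = 0.16 × 100000 + 0.22 × 197000 + 0.48 × 156000 + 0.14 × 140000 = 16000 + 43340 + 74880 + 19600 = 153820
EV(B) = 0.04 × 164000 + 0.32 × 133000 + 0.64 × 155000 = 6560 + 42560 + 99200 = 148320
Overall = 0.875 × 153820 + 0.125 × 148320 = 134592.5 + 18540 = 153132.5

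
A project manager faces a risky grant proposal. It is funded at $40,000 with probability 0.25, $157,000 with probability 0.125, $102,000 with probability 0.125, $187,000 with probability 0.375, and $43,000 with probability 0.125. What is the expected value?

EV = 0.25 × 40000 + 0.125 × 157000 + 0.125 × 102000 + 0.375 × 187000 + 0.125 × 43000 = 10000 + 19625 + 12750 + 70125 + 5375 = 117875

$117,875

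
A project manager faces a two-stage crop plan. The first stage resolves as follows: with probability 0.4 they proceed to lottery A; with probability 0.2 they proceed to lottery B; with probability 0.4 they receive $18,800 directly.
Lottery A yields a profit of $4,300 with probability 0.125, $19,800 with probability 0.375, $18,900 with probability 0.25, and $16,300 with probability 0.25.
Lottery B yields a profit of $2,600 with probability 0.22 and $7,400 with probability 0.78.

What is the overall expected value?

EV(A) = 0.125 × 4300 + 0.375 × 19800 + 0.25 × 18900 + 0.25 × 16300 = 537.5 + 7425 + 4725 + 4075 = 16762.5
EV(B) = 0.22 × 2600 + 0.78 × 7400 = 572 + 5772 = 6344
Branch C: 18800 (certain)
Overall = 0.4 × 16762.5 + 0.2 × 6344 + 0.4 × 18800 = 6705 + 1268.8 + 7520 = 15493.8

$15,493.80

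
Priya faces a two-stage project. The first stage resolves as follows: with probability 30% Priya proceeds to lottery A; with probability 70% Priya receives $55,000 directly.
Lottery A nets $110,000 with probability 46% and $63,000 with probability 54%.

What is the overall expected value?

EV(A) = 0.46 × 110000 + 0.54 × 63000 = 50600 + 34020 = 84620
Branch B: 55000 (certain)
Overall = 0.3 × 84620 + 0.7 × 55000 = 25386 + 38500 = 63886

$63,886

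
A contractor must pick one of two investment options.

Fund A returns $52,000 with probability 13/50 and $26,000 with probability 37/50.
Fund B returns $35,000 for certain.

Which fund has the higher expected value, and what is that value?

Fund B ($35,000)

Fund A = 13/50 × 52000 + 37/50 × 26000 = 13520 + 19240 = 32760
Fund B: 35000 (certain)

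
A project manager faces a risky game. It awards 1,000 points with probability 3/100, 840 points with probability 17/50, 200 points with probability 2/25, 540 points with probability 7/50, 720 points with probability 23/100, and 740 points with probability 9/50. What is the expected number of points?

706 points

EV = 3/100 × 1000 + 17/50 × 840 + 2/25 × 200 + 7/50 × 540 + 23/100 × 720 + 9/50 × 740 = 30 + 285.6 + 16 + 75.6 + 165.6 + 133.2 = 706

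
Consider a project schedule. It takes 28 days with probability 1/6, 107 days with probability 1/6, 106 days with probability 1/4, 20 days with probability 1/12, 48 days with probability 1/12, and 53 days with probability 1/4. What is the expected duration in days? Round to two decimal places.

67.92 days

EV = 1/6 × 28 + 1/6 × 107 + 1/4 × 106 + 1/12 × 20 + 1/12 × 48 + 1/4 × 53 = 4.6667 + 17.8333 + 26.5 + 1.6667 + 4 + 13.25 = 67.9167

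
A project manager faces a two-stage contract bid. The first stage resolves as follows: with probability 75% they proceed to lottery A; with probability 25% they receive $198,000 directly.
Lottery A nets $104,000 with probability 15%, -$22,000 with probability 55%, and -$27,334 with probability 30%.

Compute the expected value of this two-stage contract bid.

$45,974.85

EV(A) = 0.15 × 104000 + 0.55 × (-22000) + 0.3 × (-27334) = 15600 − 12100 − 8200.2 = -4700.2
Branch B: 198000 (certain)
Overall = 0.75 × (-4700.2) + 0.25 × 198000 = -3525.15 + 49500 = 45974.85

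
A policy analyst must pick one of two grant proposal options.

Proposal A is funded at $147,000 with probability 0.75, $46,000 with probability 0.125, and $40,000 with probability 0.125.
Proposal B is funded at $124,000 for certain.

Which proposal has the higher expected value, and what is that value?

Proposal B ($124,000)

Proposal A = 0.75 × 147000 + 0.125 × 46000 + 0.125 × 40000 = 110250 + 5750 + 5000 = 121000
Proposal B: 124000 (certain)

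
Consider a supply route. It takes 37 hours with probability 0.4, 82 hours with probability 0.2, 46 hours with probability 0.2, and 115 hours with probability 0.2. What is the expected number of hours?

63.4 hours

EV = 0.4 × 37 + 0.2 × 82 + 0.2 × 46 + 0.2 × 115 = 14.8 + 16.4 + 9.2 + 23 = 63.4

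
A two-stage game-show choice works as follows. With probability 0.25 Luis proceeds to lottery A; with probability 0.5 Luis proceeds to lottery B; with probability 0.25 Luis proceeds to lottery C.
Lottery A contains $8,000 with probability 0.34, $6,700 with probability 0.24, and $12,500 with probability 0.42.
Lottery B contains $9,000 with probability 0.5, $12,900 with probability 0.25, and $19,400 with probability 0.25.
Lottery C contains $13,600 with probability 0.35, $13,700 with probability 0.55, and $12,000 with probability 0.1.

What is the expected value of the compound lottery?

$12,055.75

EV(A) = 0.34 × 8000 + 0.24 × 6700 + 0.42 × 12500 = 2720 + 1608 + 5250 = 9578
EV(B) = 0.5 × 9000 + 0.25 × 12900 + 0.25 × 19400 = 4500 + 3225 + 4850 = 12575
EV(C) = 0.35 × 13600 + 0.55 × 13700 + 0.1 × 12000 = 4760 + 7535 + 1200 = 13495
Overall = 0.25 × 9578 + 0.5 × 12575 + 0.25 × 13495 = 2394.5 + 6287.5 + 3373.75 = 12055.75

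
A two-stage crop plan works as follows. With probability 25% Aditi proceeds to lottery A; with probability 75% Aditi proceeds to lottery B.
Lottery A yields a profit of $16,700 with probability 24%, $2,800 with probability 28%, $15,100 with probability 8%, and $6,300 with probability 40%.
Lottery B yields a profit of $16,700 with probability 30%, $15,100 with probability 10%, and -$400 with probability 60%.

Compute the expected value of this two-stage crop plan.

$6,840

EV(A) = 0.24 × 16700 + 0.28 × 2800 + 0.08 × 15100 + 0.4 × 6300 = 4008 + 784 + 1208 + 2520 = 8520
EV(B) = 0.3 × 16700 + 0.1 × 15100 + 0.6 × (-400) = 5010 + 1510 − 240 = 6280
Overall = 0.25 × 8520 + 0.75 × 6280 = 2130 + 4710 = 6840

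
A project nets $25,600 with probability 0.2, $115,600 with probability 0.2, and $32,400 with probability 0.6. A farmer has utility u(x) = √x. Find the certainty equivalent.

$43,264

E[u] = 0.2·√25600 + 0.2·√115600 + 0.6·√32400 = 0.2·160 + 0.2·340 + 0.6·180 = 208
CE = (208)² = 43264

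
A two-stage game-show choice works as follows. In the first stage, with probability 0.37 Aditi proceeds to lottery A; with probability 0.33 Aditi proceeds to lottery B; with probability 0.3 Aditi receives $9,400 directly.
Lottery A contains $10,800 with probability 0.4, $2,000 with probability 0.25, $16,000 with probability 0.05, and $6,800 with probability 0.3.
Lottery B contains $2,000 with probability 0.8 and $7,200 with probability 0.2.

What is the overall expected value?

EV(A) = 0.4 × 10800 + 0.25 × 2000 + 0.05 × 16000 + 0.3 × 6800 = 4320 + 500 + 800 + 2040 = 7660
EV(B) = 0.8 × 2000 + 0.2 × 7200 = 1600 + 1440 = 3040
Branch C: 9400 (certain)
Overall = 0.37 × 7660 + 0.33 × 3040 + 0.3 × 9400 = 2834.2 + 1003.2 + 2820 = 6657.4

$6,657.40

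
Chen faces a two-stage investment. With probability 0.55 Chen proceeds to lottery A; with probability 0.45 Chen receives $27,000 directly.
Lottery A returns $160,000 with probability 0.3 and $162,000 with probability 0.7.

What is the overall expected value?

$100,920

EV(A) = 0.3 × 160000 + 0.7 × 162000 = 48000 + 113400 = 161400
Branch B: 27000 (certain)
Overall = 0.55 × 161400 + 0.45 × 27000 = 88770 + 12150 = 100920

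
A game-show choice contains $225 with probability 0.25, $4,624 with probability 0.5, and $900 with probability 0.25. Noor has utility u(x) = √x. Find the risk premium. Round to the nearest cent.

$545.69

E[u] = 0.25·√225 + 0.5·√4624 + 0.25·√900 = 0.25·15 + 0.5·68 + 0.25·30 = 45.25
CE = (45.25)² = 2047.5625
Risk premium = EV − CE = 2593.25 − 2047.5625 = 545.6875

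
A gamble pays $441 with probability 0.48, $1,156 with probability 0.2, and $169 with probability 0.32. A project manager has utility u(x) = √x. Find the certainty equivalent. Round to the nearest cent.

E[u] = 0.48·√441 + 0.2·√1156 + 0.32·√169 = 0.48·21 + 0.2·34 + 0.32·13 = 21.04
CE = (21.04)² = 442.6816

$442.68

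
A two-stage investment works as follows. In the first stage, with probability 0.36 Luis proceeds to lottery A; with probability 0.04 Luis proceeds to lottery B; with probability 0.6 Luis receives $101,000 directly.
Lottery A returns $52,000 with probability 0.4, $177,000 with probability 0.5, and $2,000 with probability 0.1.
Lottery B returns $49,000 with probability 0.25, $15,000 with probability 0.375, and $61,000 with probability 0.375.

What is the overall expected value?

$101,650

EV(A) = 0.4 × 52000 + 0.5 × 177000 + 0.1 × 2000 = 20800 + 88500 + 200 = 109500
EV(B) = 0.25 × 49000 + 0.375 × 15000 + 0.375 × 61000 = 12250 + 5625 + 22875 = 40750
Branch C: 101000 (certain)
Overall = 0.36 × 109500 + 0.04 × 40750 + 0.6 × 101000 = 39420 + 1630 + 60600 = 101650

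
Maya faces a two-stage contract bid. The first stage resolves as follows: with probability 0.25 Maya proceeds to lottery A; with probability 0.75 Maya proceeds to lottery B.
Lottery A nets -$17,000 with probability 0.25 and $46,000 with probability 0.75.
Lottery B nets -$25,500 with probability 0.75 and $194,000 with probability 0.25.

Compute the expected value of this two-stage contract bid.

$29,593.75

EV(A) = 0.25 × (-17000) + 0.75 × 46000 = -4250 + 34500 = 30250
EV(B) = 0.75 × (-25500) + 0.25 × 194000 = -19125 + 48500 = 29375
Overall = 0.25 × 30250 + 0.75 × 29375 = 7562.5 + 22031.25 = 29593.75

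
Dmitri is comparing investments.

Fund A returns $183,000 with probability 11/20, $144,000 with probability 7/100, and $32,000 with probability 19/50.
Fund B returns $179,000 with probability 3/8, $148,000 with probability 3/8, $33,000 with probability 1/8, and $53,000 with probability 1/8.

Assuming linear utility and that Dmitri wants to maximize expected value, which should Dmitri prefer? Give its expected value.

Fund A = 11/20 × 183000 + 7/100 × 144000 + 19/50 × 32000 = 100650 + 10080 + 12160 = 122890
Fund B = 3/8 × 179000 + 3/8 × 148000 + 1/8 × 33000 + 1/8 × 53000 = 67125 + 55500 + 4125 + 6625 = 133375

Fund B ($133,375)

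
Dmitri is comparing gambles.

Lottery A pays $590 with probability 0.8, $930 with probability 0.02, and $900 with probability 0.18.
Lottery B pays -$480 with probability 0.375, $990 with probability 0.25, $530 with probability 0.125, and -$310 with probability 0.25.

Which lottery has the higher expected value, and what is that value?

Lottery A ($652.60)

Lottery A = 0.8 × 590 + 0.02 × 930 + 0.18 × 900 = 472 + 18.6 + 162 = 652.6
Lottery B = 0.375 × (-480) + 0.25 × 990 + 0.125 × 530 + 0.25 × (-310) = -180 + 247.5 + 66.25 − 77.5 = 56.25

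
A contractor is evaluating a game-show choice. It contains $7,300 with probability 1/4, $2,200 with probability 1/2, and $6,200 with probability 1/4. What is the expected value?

$4,475

EV = 1/4 × 7300 + 1/2 × 2200 + 1/4 × 6200 = 1825 + 1100 + 1550 = 4475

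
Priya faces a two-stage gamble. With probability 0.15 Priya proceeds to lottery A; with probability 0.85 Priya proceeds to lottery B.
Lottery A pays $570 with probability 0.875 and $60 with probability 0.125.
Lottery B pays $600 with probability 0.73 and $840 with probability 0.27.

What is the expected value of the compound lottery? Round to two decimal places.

$641.02

EV(A) = 0.875 × 570 + 0.125 × 60 = 498.75 + 7.5 = 506.25
EV(B) = 0.73 × 600 + 0.27 × 840 = 438 + 226.8 = 664.8
Overall = 0.15 × 506.25 + 0.85 × 664.8 = 75.9375 + 565.08 = 641.0175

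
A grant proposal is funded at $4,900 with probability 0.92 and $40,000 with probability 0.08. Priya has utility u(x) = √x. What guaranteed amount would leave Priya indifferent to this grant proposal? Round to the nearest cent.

E[u] = 0.92·√4900 + 0.08·√40000 = 0.92·70 + 0.08·200 = 80.4
CE = (80.4)² = 6464.16

$6,464.16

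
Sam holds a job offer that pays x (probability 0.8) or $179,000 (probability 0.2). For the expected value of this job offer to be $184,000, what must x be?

x = $185,250

0.8·x + 0.2·179000 = 184000
0.8·x = 184000 − 35800 = 148200
x = 148200 / 0.8 = 185250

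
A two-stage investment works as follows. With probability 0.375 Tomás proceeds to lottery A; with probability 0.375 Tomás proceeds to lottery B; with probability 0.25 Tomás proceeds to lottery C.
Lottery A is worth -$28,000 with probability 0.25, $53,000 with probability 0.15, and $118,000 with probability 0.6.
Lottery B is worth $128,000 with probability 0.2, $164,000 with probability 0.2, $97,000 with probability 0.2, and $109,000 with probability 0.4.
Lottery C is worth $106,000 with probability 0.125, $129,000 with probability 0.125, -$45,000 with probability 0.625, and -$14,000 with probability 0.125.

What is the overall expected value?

EV(A) = 0.25 × (-28000) + 0.15 × 53000 + 0.6 × 118000 = -7000 + 7950 + 70800 = 71750
EV(B) = 0.2 × 128000 + 0.2 × 164000 + 0.2 × 97000 + 0.4 × 109000 = 25600 + 32800 + 19400 + 43600 = 121400
EV(C) = 0.125 × 106000 + 0.125 × 129000 + 0.625 × (-45000) + 0.125 × (-14000) = 13250 + 16125 − 28125 − 1750 = -500
Overall = 0.375 × 71750 + 0.375 × 121400 + 0.25 × (-500) = 26906.25 + 45525 − 125 = 72306.25

$72,306.25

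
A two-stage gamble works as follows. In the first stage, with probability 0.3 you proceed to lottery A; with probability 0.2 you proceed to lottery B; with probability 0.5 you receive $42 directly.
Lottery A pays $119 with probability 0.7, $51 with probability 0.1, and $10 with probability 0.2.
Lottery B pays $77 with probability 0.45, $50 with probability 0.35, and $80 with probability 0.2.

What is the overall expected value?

$61.75

EV(A) = 0.7 × 119 + 0.1 × 51 + 0.2 × 10 = 83.3 + 5.1 + 2 = 90.4
EV(B) = 0.45 × 77 + 0.35 × 50 + 0.2 × 80 = 34.65 + 17.5 + 16 = 68.15
Branch C: 42 (certain)
Overall = 0.3 × 90.4 + 0.2 × 68.15 + 0.5 × 42 = 27.12 + 13.63 + 21 = 61.75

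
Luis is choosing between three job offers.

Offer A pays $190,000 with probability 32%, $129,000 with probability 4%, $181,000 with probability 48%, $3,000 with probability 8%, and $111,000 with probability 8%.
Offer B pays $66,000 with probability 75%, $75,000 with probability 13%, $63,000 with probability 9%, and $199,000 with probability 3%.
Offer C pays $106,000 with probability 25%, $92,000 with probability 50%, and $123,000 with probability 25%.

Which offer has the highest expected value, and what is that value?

Offer A = 0.32 × 190000 + 0.04 × 129000 + 0.48 × 181000 + 0.08 × 3000 + 0.08 × 111000 = 60800 + 5160 + 86880 + 240 + 8880 = 161960
Offer B = 0.75 × 66000 + 0.13 × 75000 + 0.09 × 63000 + 0.03 × 199000 = 49500 + 9750 + 5670 + 5970 = 70890
Offer C = 0.25 × 106000 + 0.5 × 92000 + 0.25 × 123000 = 26500 + 46000 + 30750 = 103250

Offer A ($161,960)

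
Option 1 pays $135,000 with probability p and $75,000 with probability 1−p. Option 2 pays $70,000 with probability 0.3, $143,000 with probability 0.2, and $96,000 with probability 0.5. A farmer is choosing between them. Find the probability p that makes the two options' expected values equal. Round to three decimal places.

p = 0.377

EV(Option 2) = 0.3 × 70000 + 0.2 × 143000 + 0.5 × 96000 = 21000 + 28600 + 48000 = 97600
p·135000 + (1−p)·75000 = 97600
60000p + 75000 = 97600
p = (97600 − 75000) / 60000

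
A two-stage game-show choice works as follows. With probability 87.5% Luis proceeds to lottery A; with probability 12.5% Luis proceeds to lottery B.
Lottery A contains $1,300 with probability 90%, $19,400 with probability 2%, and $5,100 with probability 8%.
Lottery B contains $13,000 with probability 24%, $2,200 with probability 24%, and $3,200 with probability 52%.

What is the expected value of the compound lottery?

$2,384.25

EV(A) = 0.9 × 1300 + 0.02 × 19400 + 0.08 × 5100 = 1170 + 388 + 408 = 1966
EV(B) = 0.24 × 13000 + 0.24 × 2200 + 0.52 × 3200 = 3120 + 528 + 1664 = 5312
Overall = 0.875 × 1966 + 0.125 × 5312 = 1720.25 + 664 = 2384.25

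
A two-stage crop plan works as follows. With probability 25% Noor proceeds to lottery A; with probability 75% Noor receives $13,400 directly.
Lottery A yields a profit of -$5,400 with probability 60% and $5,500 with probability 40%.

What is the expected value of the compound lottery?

$9,790

EV(A) = 0.6 × (-5400) + 0.4 × 5500 = -3240 + 2200 = -1040
Branch B: 13400 (certain)
Overall = 0.25 × (-1040) + 0.75 × 13400 = -260 + 10050 = 9790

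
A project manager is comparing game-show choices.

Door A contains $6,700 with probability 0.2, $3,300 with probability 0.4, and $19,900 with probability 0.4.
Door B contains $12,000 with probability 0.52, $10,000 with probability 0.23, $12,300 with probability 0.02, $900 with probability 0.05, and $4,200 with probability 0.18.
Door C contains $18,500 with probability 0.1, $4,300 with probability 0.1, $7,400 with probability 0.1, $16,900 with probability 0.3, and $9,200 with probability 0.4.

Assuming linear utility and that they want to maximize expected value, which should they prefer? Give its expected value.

Door C ($11,770)

Door A = 0.2 × 6700 + 0.4 × 3300 + 0.4 × 19900 = 1340 + 1320 + 7960 = 10620
Door B = 0.52 × 12000 + 0.23 × 10000 + 0.02 × 12300 + 0.05 × 900 + 0.18 × 4200 = 6240 + 2300 + 246 + 45 + 756 = 9587
Door C = 0.1 × 18500 + 0.1 × 4300 + 0.1 × 7400 + 0.3 × 16900 + 0.4 × 9200 = 1850 + 430 + 740 + 5070 + 3680 = 11770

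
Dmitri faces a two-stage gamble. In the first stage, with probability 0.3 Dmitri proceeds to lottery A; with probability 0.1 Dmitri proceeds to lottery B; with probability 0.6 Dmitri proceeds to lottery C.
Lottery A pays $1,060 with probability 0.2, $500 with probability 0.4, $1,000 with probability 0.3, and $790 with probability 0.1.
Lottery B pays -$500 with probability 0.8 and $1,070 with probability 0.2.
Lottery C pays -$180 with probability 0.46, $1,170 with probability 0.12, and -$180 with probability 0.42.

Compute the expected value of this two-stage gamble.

$207.90

EV(A) = 0.2 × 1060 + 0.4 × 500 + 0.3 × 1000 + 0.1 × 790 = 212 + 200 + 300 + 79 = 791
EV(B) = 0.8 × (-500) + 0.2 × 1070 = -400 + 214 = -186
EV(C) = 0.46 × (-180) + 0.12 × 1170 + 0.42 × (-180) = -82.8 + 140.4 − 75.6 = -18
Overall = 0.3 × 791 + 0.1 × (-186) + 0.6 × (-18) = 237.3 − 18.6 − 10.8 = 207.9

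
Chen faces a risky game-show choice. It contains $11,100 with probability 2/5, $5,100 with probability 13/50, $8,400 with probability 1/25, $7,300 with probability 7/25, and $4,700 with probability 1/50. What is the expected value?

EV = 2/5 × 11100 + 13/50 × 5100 + 1/25 × 8400 + 7/25 × 7300 + 1/50 × 4700 = 4440 + 1326 + 336 + 2044 + 94 = 8240

$8,240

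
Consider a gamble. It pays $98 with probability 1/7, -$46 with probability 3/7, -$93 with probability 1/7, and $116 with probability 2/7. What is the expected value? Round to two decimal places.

$14.14

EV = 1/7 × 98 + 3/7 × (-46) + 1/7 × (-93) + 2/7 × 116 = 14 − 19.7143 − 13.2857 + 33.1429 = 14.1429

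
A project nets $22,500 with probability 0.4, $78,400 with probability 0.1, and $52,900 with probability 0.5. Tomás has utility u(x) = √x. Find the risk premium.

E[u] = 0.4·√22500 + 0.1·√78400 + 0.5·√52900 = 0.4·150 + 0.1·280 + 0.5·230 = 203
CE = (203)² = 41209
Risk premium = EV − CE = 43290 − 41209 = 2081

$2,081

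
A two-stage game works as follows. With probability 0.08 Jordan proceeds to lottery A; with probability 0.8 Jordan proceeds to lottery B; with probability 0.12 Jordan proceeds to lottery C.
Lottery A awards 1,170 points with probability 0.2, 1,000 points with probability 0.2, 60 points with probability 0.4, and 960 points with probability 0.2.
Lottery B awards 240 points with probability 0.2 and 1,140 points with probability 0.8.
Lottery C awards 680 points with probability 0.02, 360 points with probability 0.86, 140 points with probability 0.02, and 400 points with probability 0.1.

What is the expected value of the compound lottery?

EV(A) = 0.2 × 1170 + 0.2 × 1000 + 0.4 × 60 + 0.2 × 960 = 234 + 200 + 24 + 192 = 650
EV(B) = 0.2 × 240 + 0.8 × 1140 = 48 + 912 = 960
EV(C) = 0.02 × 680 + 0.86 × 360 + 0.02 × 140 + 0.1 × 400 = 13.6 + 309.6 + 2.8 + 40 = 366
Overall = 0.08 × 650 + 0.8 × 960 + 0.12 × 366 = 52 + 768 + 43.92 = 863.92

863.92 points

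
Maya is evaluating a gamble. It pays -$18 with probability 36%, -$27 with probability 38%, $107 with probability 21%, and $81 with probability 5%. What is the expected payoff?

$9.78

EV = 0.36 × (-18) + 0.38 × (-27) + 0.21 × 107 + 0.05 × 81 = -6.48 − 10.26 + 22.47 + 4.05 = 9.78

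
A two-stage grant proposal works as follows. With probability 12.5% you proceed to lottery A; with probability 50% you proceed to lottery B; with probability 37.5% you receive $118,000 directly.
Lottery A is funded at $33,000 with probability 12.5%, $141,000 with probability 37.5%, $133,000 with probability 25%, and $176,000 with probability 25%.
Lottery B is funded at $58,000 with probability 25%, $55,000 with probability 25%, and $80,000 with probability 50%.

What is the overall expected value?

EV(A) = 0.125 × 33000 + 0.375 × 141000 + 0.25 × 133000 + 0.25 × 176000 = 4125 + 52875 + 33250 + 44000 = 134250
EV(B) = 0.25 × 58000 + 0.25 × 55000 + 0.5 × 80000 = 14500 + 13750 + 40000 = 68250
Branch C: 118000 (certain)
Overall = 0.125 × 134250 + 0.5 × 68250 + 0.375 × 118000 = 16781.25 + 34125 + 44250 = 95156.25

$95,156.25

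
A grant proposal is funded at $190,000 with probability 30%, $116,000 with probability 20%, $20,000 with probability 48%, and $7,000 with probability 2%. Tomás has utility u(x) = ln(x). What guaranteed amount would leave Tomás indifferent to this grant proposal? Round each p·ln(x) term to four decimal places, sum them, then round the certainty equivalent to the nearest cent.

$54,693.49

E[u] = 0.3·ln(190000) + 0.2·ln(116000) + 0.48·ln(20000) + 0.02·ln(7000) = 3.6464 + 2.3323 + 4.7537 + 0.1771 = 10.9095
CE = e^10.9095 ≈ 54693.49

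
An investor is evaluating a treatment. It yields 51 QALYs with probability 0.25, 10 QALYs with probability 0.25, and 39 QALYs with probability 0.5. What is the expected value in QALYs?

EV = 0.25 × 51 + 0.25 × 10 + 0.5 × 39 = 12.75 + 2.5 + 19.5 = 34.75

34.75 QALYs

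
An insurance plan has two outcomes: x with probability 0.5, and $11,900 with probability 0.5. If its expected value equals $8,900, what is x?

x = $5,900

0.5·x + 0.5·11900 = 8900
0.5·x = 8900 − 5950 = 2950
x = 2950 / 0.5 = 5900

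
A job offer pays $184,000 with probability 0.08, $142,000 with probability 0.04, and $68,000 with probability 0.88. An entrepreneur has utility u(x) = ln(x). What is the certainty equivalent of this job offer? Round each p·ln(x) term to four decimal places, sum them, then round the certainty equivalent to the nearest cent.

$75,833.85

E[u] = 0.08·ln(184000) + 0.04·ln(142000) + 0.88·ln(68000) = 0.9698 + 0.4745 + 9.7920 = 11.2363
CE = e^11.2363 ≈ 75833.85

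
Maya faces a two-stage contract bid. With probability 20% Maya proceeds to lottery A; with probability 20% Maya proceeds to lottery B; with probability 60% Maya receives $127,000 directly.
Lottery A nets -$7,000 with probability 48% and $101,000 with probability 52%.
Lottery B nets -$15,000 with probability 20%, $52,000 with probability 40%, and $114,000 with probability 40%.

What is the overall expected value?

$98,712

EV(A) = 0.48 × (-7000) + 0.52 × 101000 = -3360 + 52520 = 49160
EV(B) = 0.2 × (-15000) + 0.4 × 52000 + 0.4 × 114000 = -3000 + 20800 + 45600 = 63400
Branch C: 127000 (certain)
Overall = 0.2 × 49160 + 0.2 × 63400 + 0.6 × 127000 = 9832 + 12680 + 76200 = 98712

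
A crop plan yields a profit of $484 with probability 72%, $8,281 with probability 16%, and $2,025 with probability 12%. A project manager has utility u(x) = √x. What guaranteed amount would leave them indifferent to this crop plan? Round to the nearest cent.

E[u] = 0.72·√484 + 0.16·√8281 + 0.12·√2025 = 0.72·22 + 0.16·91 + 0.12·45 = 35.8
CE = (35.8)² = 1281.64

$1,281.64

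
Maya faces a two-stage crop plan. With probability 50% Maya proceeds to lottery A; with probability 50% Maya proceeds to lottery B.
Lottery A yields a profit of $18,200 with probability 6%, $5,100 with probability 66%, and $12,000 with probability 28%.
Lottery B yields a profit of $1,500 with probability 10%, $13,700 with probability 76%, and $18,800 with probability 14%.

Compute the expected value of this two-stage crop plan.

$10,506

EV(A) = 0.06 × 18200 + 0.66 × 5100 + 0.28 × 12000 = 1092 + 3366 + 3360 = 7818
EV(B) = 0.1 × 1500 + 0.76 × 13700 + 0.14 × 18800 = 150 + 10412 + 2632 = 13194
Overall = 0.5 × 7818 + 0.5 × 13194 = 3909 + 6597 = 10506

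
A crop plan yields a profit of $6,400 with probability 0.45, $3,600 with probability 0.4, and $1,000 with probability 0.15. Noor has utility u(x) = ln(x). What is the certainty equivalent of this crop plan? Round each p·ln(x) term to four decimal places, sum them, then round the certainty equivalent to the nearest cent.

E[u] = 0.45·ln(6400) + 0.4·ln(3600) + 0.15·ln(1000) = 3.9438 + 3.2755 + 1.0362 = 8.2555
CE = e^8.2555 ≈ 3848.74

$3,848.74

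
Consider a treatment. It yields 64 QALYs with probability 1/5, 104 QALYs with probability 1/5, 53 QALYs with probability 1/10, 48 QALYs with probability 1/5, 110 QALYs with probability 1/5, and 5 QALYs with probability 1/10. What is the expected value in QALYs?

EV = 1/5 × 64 + 1/5 × 104 + 1/10 × 53 + 1/5 × 48 + 1/5 × 110 + 1/10 × 5 = 12.8 + 20.8 + 5.3 + 9.6 + 22 + 0.5 = 71

71 QALYs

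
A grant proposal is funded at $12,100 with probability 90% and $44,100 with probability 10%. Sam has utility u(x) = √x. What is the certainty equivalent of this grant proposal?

$14,400

E[u] = 0.9·√12100 + 0.1·√44100 = 0.9·110 + 0.1·210 = 120
CE = (120)² = 14400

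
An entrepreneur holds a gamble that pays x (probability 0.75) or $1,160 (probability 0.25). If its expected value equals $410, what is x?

0.75·x + 0.25·1160 = 410
0.75·x = 410 − 290 = 120
x = 120 / 0.75 = 160

x = $160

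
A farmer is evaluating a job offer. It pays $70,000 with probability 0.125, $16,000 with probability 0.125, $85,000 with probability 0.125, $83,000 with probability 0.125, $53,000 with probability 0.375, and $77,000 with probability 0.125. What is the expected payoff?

$61,250

EV = 0.125 × 70000 + 0.125 × 16000 + 0.125 × 85000 + 0.125 × 83000 + 0.375 × 53000 + 0.125 × 77000 = 8750 + 2000 + 10625 + 10375 + 19875 + 9625 = 61250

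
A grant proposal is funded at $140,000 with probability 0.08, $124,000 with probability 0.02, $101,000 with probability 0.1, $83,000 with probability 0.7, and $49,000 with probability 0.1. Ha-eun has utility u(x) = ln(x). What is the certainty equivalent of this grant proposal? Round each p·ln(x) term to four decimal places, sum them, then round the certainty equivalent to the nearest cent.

E[u] = 0.08·ln(140000) + 0.02·ln(124000) + 0.1·ln(101000) + 0.7·ln(83000) + 0.1·ln(49000) = 0.9480 + 0.2346 + 1.1523 + 7.9286 + 1.0800 = 11.3435
CE = e^11.3435 ≈ 84414.97

$84,414.97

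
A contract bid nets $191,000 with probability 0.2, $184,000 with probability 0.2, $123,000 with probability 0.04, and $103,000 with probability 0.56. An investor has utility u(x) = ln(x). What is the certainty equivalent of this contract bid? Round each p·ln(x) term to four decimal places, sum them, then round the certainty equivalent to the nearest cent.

$131,807.79

E[u] = 0.2·ln(191000) + 0.2·ln(184000) + 0.04·ln(123000) + 0.56·ln(103000) = 2.4320 + 2.4245 + 0.4688 + 6.4638 = 11.7891
CE = e^11.7891 ≈ 131807.79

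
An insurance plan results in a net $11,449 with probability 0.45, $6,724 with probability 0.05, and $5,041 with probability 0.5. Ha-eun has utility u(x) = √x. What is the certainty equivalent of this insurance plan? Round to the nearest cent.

$7,700.06

E[u] = 0.45·√11449 + 0.05·√6724 + 0.5·√5041 = 0.45·107 + 0.05·82 + 0.5·71 = 87.75
CE = (87.75)² = 7700.0625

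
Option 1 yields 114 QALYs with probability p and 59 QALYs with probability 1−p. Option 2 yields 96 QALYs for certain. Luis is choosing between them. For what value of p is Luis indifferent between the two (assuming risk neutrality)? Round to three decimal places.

p = 0.673

p·114 + (1−p)·59 = 96
55p + 59 = 96
p = (96 − 59) / 55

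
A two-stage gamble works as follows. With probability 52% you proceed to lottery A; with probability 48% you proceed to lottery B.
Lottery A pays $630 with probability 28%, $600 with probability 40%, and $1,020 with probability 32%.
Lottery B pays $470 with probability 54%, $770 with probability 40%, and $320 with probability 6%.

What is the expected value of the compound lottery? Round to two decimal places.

EV(A) = 0.28 × 630 + 0.4 × 600 + 0.32 × 1020 = 176.4 + 240 + 326.4 = 742.8
EV(B) = 0.54 × 470 + 0.4 × 770 + 0.06 × 320 = 253.8 + 308 + 19.2 = 581
Overall = 0.52 × 742.8 + 0.48 × 581 = 386.256 + 278.88 = 665.136

$665.14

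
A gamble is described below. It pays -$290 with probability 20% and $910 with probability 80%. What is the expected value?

EV = 0.2 × (-290) + 0.8 × 910 = -58 + 728 = 670

$670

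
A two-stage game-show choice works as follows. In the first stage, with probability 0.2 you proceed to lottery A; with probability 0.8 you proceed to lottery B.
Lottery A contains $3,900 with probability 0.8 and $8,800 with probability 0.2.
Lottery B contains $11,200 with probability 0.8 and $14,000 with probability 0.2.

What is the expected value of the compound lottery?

$10,384

EV(A) = 0.8 × 3900 + 0.2 × 8800 = 3120 + 1760 = 4880
EV(B) = 0.8 × 11200 + 0.2 × 14000 = 8960 + 2800 = 11760
Overall = 0.2 × 4880 + 0.8 × 11760 = 976 + 9408 = 10384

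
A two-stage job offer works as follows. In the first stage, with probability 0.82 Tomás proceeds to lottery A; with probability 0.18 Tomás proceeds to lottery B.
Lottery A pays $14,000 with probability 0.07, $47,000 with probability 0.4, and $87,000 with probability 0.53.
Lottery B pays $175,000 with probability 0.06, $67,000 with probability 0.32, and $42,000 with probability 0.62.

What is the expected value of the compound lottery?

$64,466.20

EV(A) = 0.07 × 14000 + 0.4 × 47000 + 0.53 × 87000 = 980 + 18800 + 46110 = 65890
EV(B) = 0.06 × 175000 + 0.32 × 67000 + 0.62 × 42000 = 10500 + 21440 + 26040 = 57980
Overall = 0.82 × 65890 + 0.18 × 57980 = 54029.8 + 10436.4 = 64466.2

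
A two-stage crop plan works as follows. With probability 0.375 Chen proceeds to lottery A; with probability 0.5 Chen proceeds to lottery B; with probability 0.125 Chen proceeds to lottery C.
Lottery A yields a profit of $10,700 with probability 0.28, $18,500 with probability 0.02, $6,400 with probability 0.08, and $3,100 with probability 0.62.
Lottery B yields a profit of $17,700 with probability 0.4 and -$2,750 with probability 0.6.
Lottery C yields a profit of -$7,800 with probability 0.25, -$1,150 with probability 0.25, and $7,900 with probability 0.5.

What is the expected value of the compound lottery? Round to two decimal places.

$5,104.06

EV(A) = 0.28 × 10700 + 0.02 × 18500 + 0.08 × 6400 + 0.62 × 3100 = 2996 + 370 + 512 + 1922 = 5800
EV(B) = 0.4 × 17700 + 0.6 × (-2750) = 7080 − 1650 = 5430
EV(C) = 0.25 × (-7800) + 0.25 × (-1150) + 0.5 × 7900 = -1950 − 287.5 + 3950 = 1712.5
Overall = 0.375 × 5800 + 0.5 × 5430 + 0.125 × 1712.5 = 2175 + 2715 + 214.0625 = 5104.0625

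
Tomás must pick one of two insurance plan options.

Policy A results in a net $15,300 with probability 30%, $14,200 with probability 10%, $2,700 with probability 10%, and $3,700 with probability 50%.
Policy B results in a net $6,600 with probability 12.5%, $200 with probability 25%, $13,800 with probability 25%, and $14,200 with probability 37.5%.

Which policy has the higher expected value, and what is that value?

Policy B ($9,650)

Policy A = 0.3 × 15300 + 0.1 × 14200 + 0.1 × 2700 + 0.5 × 3700 = 4590 + 1420 + 270 + 1850 = 8130
Policy B = 0.125 × 6600 + 0.25 × 200 + 0.25 × 13800 + 0.375 × 14200 = 825 + 50 + 3450 + 5325 = 9650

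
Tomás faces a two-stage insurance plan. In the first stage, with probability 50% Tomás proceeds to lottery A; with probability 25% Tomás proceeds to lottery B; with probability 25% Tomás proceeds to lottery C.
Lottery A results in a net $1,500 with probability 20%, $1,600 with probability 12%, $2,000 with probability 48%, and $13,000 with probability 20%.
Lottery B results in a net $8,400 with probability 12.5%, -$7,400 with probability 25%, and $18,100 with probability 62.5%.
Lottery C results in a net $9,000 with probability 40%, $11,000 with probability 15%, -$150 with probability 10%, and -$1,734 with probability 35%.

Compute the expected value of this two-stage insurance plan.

$5,811.15

EV(A) = 0.2 × 1500 + 0.12 × 1600 + 0.48 × 2000 + 0.2 × 13000 = 300 + 192 + 960 + 2600 = 4052
EV(B) = 0.125 × 8400 + 0.25 × (-7400) + 0.625 × 18100 = 1050 − 1850 + 11312.5 = 10512.5
EV(C) = 0.4 × 9000 + 0.15 × 11000 + 0.1 × (-150) + 0.35 × (-1734) = 3600 + 1650 − 15 − 606.9 = 4628.1
Overall = 0.5 × 4052 + 0.25 × 10512.5 + 0.25 × 4628.1 = 2026 + 2628.125 + 1157.025 = 5811.15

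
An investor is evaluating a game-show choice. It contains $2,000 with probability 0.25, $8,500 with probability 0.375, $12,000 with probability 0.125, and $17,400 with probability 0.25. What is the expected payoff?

EV = 0.25 × 2000 + 0.375 × 8500 + 0.125 × 12000 + 0.25 × 17400 = 500 + 3187.5 + 1500 + 4350 = 9537.5

$9,537.50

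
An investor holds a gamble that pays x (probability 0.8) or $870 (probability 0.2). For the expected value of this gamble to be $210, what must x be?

x = $45

0.8·x + 0.2·870 = 210
0.8·x = 210 − 174 = 36
x = 36 / 0.8 = 45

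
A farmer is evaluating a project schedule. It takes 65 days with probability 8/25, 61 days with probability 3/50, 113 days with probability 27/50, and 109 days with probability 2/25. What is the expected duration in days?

94.2 days

EV = 8/25 × 65 + 3/50 × 61 + 27/50 × 113 + 2/25 × 109 = 20.8 + 3.66 + 61.02 + 8.72 = 94.2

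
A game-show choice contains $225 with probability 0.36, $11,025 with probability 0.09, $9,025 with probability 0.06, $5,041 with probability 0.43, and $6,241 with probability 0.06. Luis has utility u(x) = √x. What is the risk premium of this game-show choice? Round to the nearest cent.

$1,040.97

E[u] = 0.36·√225 + 0.09·√11025 + 0.06·√9025 + 0.43·√5041 + 0.06·√6241 = 0.36·15 + 0.09·105 + 0.06·95 + 0.43·71 + 0.06·79 = 55.82
CE = (55.82)² = 3115.8724
Risk premium = EV − CE = 4156.84 − 3115.8724 = 1040.9676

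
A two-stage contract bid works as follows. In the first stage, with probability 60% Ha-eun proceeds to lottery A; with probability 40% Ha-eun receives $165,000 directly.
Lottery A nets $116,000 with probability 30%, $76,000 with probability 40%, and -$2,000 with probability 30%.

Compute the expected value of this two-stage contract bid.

EV(A) = 0.3 × 116000 + 0.4 × 76000 + 0.3 × (-2000) = 34800 + 30400 − 600 = 64600
Branch B: 165000 (certain)
Overall = 0.6 × 64600 + 0.4 × 165000 = 38760 + 66000 = 104760

$104,760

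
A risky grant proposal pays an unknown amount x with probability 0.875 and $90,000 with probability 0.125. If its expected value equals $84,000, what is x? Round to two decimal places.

0.875·x + 0.125·90000 = 84000
0.875·x = 84000 − 11250 = 72750
x = 72750 / 0.875 = 83142.8571

x = $83,142.86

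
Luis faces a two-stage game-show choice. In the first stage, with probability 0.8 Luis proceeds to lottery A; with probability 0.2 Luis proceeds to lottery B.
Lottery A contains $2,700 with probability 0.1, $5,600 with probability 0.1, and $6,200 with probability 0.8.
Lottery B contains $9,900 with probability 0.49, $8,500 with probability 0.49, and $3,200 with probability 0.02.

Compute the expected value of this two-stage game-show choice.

EV(A) = 0.1 × 2700 + 0.1 × 5600 + 0.8 × 6200 = 270 + 560 + 4960 = 5790
EV(B) = 0.49 × 9900 + 0.49 × 8500 + 0.02 × 3200 = 4851 + 4165 + 64 = 9080
Overall = 0.8 × 5790 + 0.2 × 9080 = 4632 + 1816 = 6448

$6,448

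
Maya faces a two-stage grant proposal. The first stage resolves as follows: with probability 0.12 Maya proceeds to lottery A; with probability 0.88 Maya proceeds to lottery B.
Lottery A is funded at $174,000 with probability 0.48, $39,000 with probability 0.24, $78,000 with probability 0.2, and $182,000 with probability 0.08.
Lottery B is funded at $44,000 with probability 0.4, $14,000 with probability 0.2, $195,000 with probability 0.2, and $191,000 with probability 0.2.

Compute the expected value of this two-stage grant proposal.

EV(A) = 0.48 × 174000 + 0.24 × 39000 + 0.2 × 78000 + 0.08 × 182000 = 83520 + 9360 + 15600 + 14560 = 123040
EV(B) = 0.4 × 44000 + 0.2 × 14000 + 0.2 × 195000 + 0.2 × 191000 = 17600 + 2800 + 39000 + 38200 = 97600
Overall = 0.12 × 123040 + 0.88 × 97600 = 14764.8 + 85888 = 100652.8

$100,652.80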